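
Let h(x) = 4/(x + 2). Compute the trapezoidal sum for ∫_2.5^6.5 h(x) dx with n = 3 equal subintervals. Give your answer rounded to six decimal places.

Δx = (6.5 − 2.5)/3 = 4/3.
h(2.5) = 8/9, h(23/6) = 24/35, h(31/6) = 24/43, h(6.5) = 8/17.
T_3 = (Δx/2)·[h(x_0) + 2h(x_1) + 2h(x_2) + h(x_3)].
Sum ≈ 2.564790.

2.564790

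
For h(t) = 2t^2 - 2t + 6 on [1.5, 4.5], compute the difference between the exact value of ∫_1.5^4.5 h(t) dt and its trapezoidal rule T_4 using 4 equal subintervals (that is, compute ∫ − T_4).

-0.5625

Exact integral: ∫_1.5^4.5 h(t) dt = 58.5.
T_4 = 59.0625.
Error = 58.5 − 59.0625 = -0.5625.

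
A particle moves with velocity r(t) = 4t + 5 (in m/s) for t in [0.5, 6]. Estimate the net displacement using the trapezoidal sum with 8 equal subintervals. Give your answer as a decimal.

99

Δt = (6 − 0.5)/8 = 0.6875.
r(0.5) = 7, r(1.1875) = 9.75, r(1.875) = 12.5, r(2.5625) = 15.25, r(3.25) = 18, r(3.9375) = 20.75, r(4.625) = 23.5, r(5.3125) = 26.25, r(6) = 29.
T_8 = (Δt/2)·[r(t_0) + 2r(t_1) + ... + 2r(t_{7}) + r(t_8)].
Sum = 99.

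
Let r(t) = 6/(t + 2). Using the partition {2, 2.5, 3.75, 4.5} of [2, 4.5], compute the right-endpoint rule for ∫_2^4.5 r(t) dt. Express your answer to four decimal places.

Subinterval widths: 0.5, 1.25, 0.75.
Right endpoints: 2.5, 3.75, 4.5.
r(2.5) = 4/3, r(3.75) = 24/23, r(4.5) = 12/13.
Sum = Σ Δt_i · r(t_i).
Sum ≈ 2.6633.

2.6633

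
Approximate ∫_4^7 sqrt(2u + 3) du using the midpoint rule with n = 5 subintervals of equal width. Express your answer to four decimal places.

11.2042

Δu = (7 − 4)/5 = 0.6.
Midpoints: 4.3, 4.9, 5.5, 6.1, 6.7.
f(4.3) ≈ 3.4059, f(4.9) ≈ 3.5777, f(5.5) ≈ 3.7417, f(6.1) ≈ 3.8987, f(6.7) ≈ 4.0497.
Sum = Δu · [f(4.3) + f(4.9) + f(5.5) + f(6.1) + f(6.7)].
Sum ≈ 11.2042.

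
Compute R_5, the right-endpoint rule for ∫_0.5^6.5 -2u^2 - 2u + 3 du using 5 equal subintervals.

-267.48

Δu = (6.5 − 0.5)/5 = 1.2.
Right endpoints: 1.7, 2.9, 4.1, 5.3, 6.5.
f(1.7) = -6.18, f(2.9) = -19.62, f(4.1) = -38.82, f(5.3) = -63.78, f(6.5) = -94.5.
Sum = Δu · [f(1.7) + f(2.9) + f(4.1) + f(5.3) + f(6.5)].
Sum = -267.48.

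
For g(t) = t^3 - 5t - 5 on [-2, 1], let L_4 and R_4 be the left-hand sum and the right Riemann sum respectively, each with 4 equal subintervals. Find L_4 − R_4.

4.5

L_4 = -9.421875.
R_4 = -13.921875.
L_4 − R_4 = 4.5.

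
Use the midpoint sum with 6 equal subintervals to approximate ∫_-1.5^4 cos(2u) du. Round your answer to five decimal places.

Δu = (4 − (-1.5))/6 = 11/12.
Midpoints: -25/24, -0.125, 19/24, 41/24, 2.625, 85/24.
f(-25/24) ≈ -0.49039, f(-0.125) ≈ 0.96891, f(19/24) ≈ -0.01254, f(41/24) ≈ -0.96241, f(2.625) ≈ 0.51209, f(85/24) ≈ 0.69660.
Sum = Δu · [f(-25/24) + f(-0.125) + f(19/24) + ...].
Sum ≈ 0.65291.

0.65291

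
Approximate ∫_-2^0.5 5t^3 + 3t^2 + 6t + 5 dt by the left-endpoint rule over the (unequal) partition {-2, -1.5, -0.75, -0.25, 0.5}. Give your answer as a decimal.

Subinterval widths: 0.5, 0.75, 0.5, 0.75.
Left endpoints: -2, -1.5, -0.75, -0.25.
f(-2) = -35, f(-1.5) = -14.125, f(-0.75) = 0.078125, f(-0.25) = 3.609375.
Sum = Σ Δt_i · f(t_i).
Sum = -25.34765625.

-25.34765625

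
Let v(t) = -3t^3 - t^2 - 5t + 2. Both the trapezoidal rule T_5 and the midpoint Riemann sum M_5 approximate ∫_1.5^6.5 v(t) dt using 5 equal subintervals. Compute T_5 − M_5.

-46.25

T_5 = -1546.25.
M_5 = -1500.
T_5 − M_5 = -46.25.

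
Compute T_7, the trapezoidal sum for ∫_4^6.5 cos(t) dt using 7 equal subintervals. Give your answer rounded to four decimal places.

Δt = (6.5 − 4)/7 = 5/14.
f(4) ≈ -0.6536, f(61/14) ≈ -0.3478, f(33/7) ≈ 0.0019, f(71/14) ≈ 0.3514, f(38/7) ≈ 0.6565, f(81/14) ≈ 0.8788, f(43/7) ≈ 0.9902, f(6.5) ≈ 0.9766.
T_7 = (Δt/2)·[f(t_0) + 2f(t_1) + ... + 2f(t_{6}) + f(t_7)].
Sum ≈ 0.9616.

0.9616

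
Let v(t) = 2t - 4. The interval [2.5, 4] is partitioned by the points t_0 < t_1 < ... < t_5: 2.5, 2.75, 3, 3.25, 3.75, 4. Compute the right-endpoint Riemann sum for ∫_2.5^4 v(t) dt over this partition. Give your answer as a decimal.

Subinterval widths: 0.25, 0.25, 0.25, 0.5, 0.25.
Right endpoints: 2.75, 3, 3.25, 3.75, 4.
v(2.75) = 1.5, v(3) = 2, v(3.25) = 2.5, v(3.75) = 3.5, v(4) = 4.
Sum = Σ Δt_i · v(t_i).
Sum = 4.25.

4.25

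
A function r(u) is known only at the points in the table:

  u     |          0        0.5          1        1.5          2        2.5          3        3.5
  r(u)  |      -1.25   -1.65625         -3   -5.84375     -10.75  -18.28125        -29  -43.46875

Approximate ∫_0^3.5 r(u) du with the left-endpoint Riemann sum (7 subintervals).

Δu = 0.5.
Sum = 0.5·[(-1.25) + (-1.65625) + (-3) + (-5.84375) + (-10.75) + (-18.28125) + (-29)] = -34.890625.

-34.890625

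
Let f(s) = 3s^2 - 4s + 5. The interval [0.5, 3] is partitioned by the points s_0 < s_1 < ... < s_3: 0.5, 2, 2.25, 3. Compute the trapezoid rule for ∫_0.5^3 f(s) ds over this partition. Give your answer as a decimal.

23.78125

Subinterval widths: 1.5, 0.25, 0.75.
f(0.5) = 3.75, f(2) = 9, f(2.25) = 11.1875, f(3) = 20.
On each subinterval the trapezoid contributes (Δs_i/2)·[f(s_{i-1}) + f(s_i)].
Sum = 23.78125.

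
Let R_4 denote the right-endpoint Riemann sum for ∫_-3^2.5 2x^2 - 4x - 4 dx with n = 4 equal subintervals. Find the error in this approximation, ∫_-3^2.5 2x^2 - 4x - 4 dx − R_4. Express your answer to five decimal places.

Exact integral: ∫_-3^2.5 f(x) dx ≈ 11.9166667.
R_4 = -3.5234375.
Error ≈ 11.9166667 − (-3.5234375) ≈ 15.44010.

15.44010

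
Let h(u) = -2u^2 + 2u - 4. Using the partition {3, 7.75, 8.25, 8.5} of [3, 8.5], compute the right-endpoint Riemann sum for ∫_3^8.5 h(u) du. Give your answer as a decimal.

-610.65625

Subinterval widths: 4.75, 0.5, 0.25.
Right endpoints: 7.75, 8.25, 8.5.
h(7.75) = -108.625, h(8.25) = -123.625, h(8.5) = -131.5.
Sum = Σ Δu_i · h(u_i).
Sum = -610.65625.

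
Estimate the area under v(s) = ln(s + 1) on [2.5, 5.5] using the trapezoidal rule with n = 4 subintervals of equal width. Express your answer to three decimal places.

4.776

Δs = (5.5 − 2.5)/4 = 0.75.
v(2.5) ≈ 1.253, v(3.25) ≈ 1.447, v(4) ≈ 1.609, v(4.75) ≈ 1.749, v(5.5) ≈ 1.872.
T_4 = (Δs/2)·[v(s_0) + 2v(s_1) + 2v(s_2) + 2v(s_3) + v(s_4)].
Sum ≈ 4.776.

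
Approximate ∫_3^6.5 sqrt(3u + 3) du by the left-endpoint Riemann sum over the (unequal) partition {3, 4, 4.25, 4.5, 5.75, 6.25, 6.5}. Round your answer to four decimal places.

13.9180

Subinterval widths: 1, 0.25, 0.25, 1.25, 0.5, 0.25.
Left endpoints: 3, 4, 4.25, 4.5, 5.75, 6.25.
f(3) ≈ 3.4641, f(4) ≈ 3.8730, f(4.25) ≈ 3.9686, f(4.5) ≈ 4.0620, f(5.75) ≈ 4.5000, f(6.25) ≈ 4.6637.
Sum = Σ Δu_i · f(u_i).
Sum ≈ 13.9180.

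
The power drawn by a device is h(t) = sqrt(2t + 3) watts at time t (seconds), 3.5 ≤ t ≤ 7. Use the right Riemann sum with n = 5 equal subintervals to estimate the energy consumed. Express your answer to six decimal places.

Δt = (7 − 3.5)/5 = 0.7.
Right endpoints: 4.2, 4.9, 5.6, 6.3, 7.
h(4.2) ≈ 3.376389, h(4.9) ≈ 3.577709, h(5.6) ≈ 3.768289, h(6.3) ≈ 3.949684, h(7) ≈ 4.123106.
Sum = Δt · [h(4.2) + h(4.9) + h(5.6) + h(6.3) + h(7)].
Sum ≈ 13.156623.

13.156623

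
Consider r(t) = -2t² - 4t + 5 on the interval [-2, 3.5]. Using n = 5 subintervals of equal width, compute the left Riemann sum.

-3.96

Δt = (3.5 − (-2))/5 = 1.1.
Left endpoints: -2, -0.9, 0.2, 1.3, 2.4.
r(-2) = 5, r(-0.9) = 6.98, r(0.2) = 4.12, r(1.3) = -3.58, r(2.4) = -16.12.
Sum = Δt · [r(-2) + r(-0.9) + r(0.2) + r(1.3) + r(2.4)].
Sum = -3.96.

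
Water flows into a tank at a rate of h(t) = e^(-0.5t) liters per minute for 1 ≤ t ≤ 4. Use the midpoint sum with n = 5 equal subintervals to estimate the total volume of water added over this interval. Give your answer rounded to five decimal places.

Δt = (4 − 1)/5 = 0.6.
Midpoints: 1.3, 1.9, 2.5, 3.1, 3.7.
h(1.3) ≈ 0.52205, h(1.9) ≈ 0.38674, h(2.5) ≈ 0.28650, h(3.1) ≈ 0.21225, h(3.7) ≈ 0.15724.
Sum = Δt · [h(1.3) + h(1.9) + h(2.5) + h(3.1) + h(3.7)].
Sum ≈ 0.93887.

0.93887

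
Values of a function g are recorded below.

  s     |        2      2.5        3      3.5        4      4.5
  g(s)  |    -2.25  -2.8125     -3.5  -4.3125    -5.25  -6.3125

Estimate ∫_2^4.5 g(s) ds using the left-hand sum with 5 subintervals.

Δs = 0.5.
Sum = 0.5·[(-2.25) + (-2.8125) + (-3.5) + (-4.3125) + (-5.25)] = -9.0625.

-9.0625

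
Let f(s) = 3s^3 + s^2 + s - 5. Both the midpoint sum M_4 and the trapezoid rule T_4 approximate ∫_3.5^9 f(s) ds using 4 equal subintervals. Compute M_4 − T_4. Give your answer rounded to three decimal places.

-148.828

M_4 ≈ 4994.17725.
T_4 ≈ 5143.00488.
M_4 − T_4 ≈ -148.828.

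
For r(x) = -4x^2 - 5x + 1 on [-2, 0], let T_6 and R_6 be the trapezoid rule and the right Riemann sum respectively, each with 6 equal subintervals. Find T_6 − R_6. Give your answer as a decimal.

T_6 ≈ 1.185185.
R_6 ≈ 2.185185.
T_6 − R_6 = -1.

-1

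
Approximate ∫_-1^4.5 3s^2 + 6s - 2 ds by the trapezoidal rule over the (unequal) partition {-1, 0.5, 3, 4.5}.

Subinterval widths: 1.5, 2.5, 1.5.
f(-1) = -5, f(0.5) = 1.75, f(3) = 43, f(4.5) = 85.75.
On each subinterval the trapezoid contributes (Δs_i/2)·[f(s_{i-1}) + f(s_i)].
Sum = 150.0625.

150.0625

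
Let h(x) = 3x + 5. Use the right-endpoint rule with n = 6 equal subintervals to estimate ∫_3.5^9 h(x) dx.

138.1875

Δx = (9 − 3.5)/6 = 11/12.
Right endpoints: 53/12, 16/3, 6.25, 43/6, 97/12, 9.
h(53/12) = 18.25, h(16/3) = 21, h(6.25) = 23.75, h(43/6) = 26.5, h(97/12) = 29.25, h(9) = 32.
Sum = Δx · [h(53/12) + h(16/3) + h(6.25) + ...].
Sum = 138.1875.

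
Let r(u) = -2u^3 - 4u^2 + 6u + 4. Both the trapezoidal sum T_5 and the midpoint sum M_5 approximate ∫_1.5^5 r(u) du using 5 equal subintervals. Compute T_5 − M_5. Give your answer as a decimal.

T_5 = -396.6025.
M_5 = -386.526875.
T_5 − M_5 = -10.075625.

-10.075625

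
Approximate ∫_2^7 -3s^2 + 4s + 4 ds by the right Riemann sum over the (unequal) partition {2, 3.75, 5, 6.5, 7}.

Subinterval widths: 1.75, 1.25, 1.5, 0.5.
Right endpoints: 3.75, 5, 6.5, 7.
f(3.75) = -23.1875, f(5) = -51, f(6.5) = -96.75, f(7) = -115.
Sum = Σ Δs_i · f(s_i).
Sum = -306.953125.

-306.953125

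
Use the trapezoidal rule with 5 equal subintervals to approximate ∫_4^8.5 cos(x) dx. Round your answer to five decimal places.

Δx = (8.5 − 4)/5 = 0.9.
f(4) ≈ -0.65364, f(4.9) ≈ 0.18651, f(5.8) ≈ 0.88552, f(6.7) ≈ 0.91438, f(7.6) ≈ 0.25126, f(8.5) ≈ -0.60201.
T_5 = (Δx/2)·[f(x_0) + 2f(x_1) + ... + 2f(x_{4}) + f(x_5)].
Sum ≈ 1.44886.

1.44886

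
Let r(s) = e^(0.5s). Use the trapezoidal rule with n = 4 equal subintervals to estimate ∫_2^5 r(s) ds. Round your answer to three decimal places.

19.150

Δs = (5 − 2)/4 = 0.75.
r(2) ≈ 2.718, r(2.75) ≈ 3.955, r(3.5) ≈ 5.755, r(4.25) ≈ 8.373, r(5) ≈ 12.182.
T_4 = (Δs/2)·[r(s_0) + 2r(s_1) + 2r(s_2) + 2r(s_3) + r(s_4)].
Sum ≈ 19.150.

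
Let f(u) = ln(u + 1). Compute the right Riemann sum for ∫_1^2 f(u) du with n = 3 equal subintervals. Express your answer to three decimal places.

Δu = (2 − 1)/3 = 1/3.
Right endpoints: 4/3, 5/3, 2.
f(4/3) ≈ 0.847, f(5/3) ≈ 0.981, f(2) ≈ 1.099.
Sum = Δu · [f(4/3) + f(5/3) + f(2)].
Sum ≈ 0.976.

0.976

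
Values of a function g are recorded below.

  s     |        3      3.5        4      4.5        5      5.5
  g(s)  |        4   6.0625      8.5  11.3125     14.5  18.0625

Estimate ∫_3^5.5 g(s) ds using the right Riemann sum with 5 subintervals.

Δs = 0.5.
Sum = 0.5·[6.0625 + 8.5 + 11.3125 + 14.5 + 18.0625] = 29.21875.

29.21875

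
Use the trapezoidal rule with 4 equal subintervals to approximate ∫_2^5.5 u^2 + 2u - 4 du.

65.48828125

Δu = (5.5 − 2)/4 = 0.875.
f(2) = 4, f(2.875) = 10.015625, f(3.75) = 17.5625, f(4.625) = 26.640625, f(5.5) = 37.25.
T_4 = (Δu/2)·[f(u_0) + 2f(u_1) + 2f(u_2) + 2f(u_3) + f(u_4)].
Sum = 65.48828125.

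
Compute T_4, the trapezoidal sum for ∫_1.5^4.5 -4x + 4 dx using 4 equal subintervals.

-24

Δx = (4.5 − 1.5)/4 = 0.75.
f(1.5) = -2, f(2.25) = -5, f(3) = -8, f(3.75) = -11, f(4.5) = -14.
T_4 = (Δx/2)·[f(x_0) + 2f(x_1) + 2f(x_2) + 2f(x_3) + f(x_4)].
Sum = -24.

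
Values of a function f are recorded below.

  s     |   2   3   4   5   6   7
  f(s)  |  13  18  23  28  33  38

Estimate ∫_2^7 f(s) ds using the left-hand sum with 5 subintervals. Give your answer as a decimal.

Δs = 1.
Sum = 1·[13 + 18 + 23 + 28 + 33] = 115.

115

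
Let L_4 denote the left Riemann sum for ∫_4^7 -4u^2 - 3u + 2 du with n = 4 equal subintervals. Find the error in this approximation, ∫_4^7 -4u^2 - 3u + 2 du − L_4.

Exact integral: ∫_4^7 f(u) du = -415.5.
L_4 = -363.75.
Error = -415.5 − (-363.75) = -51.75.

-51.75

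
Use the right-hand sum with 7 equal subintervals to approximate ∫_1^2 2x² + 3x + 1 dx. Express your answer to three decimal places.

Δx = (2 − 1)/7 = 1/7.
Right endpoints: 8/7, 9/7, 10/7, 11/7, 12/7, 13/7, 2.
f(8/7) = 345/49, f(9/7) = 400/49, f(10/7) = 459/49, f(11/7) = 522/49, f(12/7) = 589/49, f(13/7) = 660/49, f(2) = 15.
Sum = Δx · [f(8/7) + f(9/7) + f(10/7) + ...].
Sum ≈ 10.816.

10.816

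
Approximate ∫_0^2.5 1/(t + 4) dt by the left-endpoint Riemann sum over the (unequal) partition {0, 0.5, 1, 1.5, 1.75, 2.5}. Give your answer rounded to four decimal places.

0.5120

Subinterval widths: 0.5, 0.5, 0.5, 0.25, 0.75.
Left endpoints: 0, 0.5, 1, 1.5, 1.75.
f(0) = 0.25, f(0.5) = 2/9, f(1) = 0.2, f(1.5) = 2/11, f(1.75) = 4/23.
Sum = Σ Δt_i · f(t_i).
Sum ≈ 0.5120.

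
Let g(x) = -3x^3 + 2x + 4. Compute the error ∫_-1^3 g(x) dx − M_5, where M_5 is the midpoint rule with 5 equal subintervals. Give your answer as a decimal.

Exact integral: ∫_-1^3 g(x) dx = -36.
M_5 = -34.08.
Error = -36 − (-34.08) = -1.92.

-1.92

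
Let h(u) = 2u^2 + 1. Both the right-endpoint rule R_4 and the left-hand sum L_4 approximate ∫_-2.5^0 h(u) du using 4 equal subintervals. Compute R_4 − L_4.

-7.8125

R_4 = 9.3359375.
L_4 = 17.1484375.
R_4 − L_4 = -7.8125.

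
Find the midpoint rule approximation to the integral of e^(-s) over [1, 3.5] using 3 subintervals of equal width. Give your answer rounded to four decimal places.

0.3281

Δs = (3.5 − 1)/3 = 5/6.
Midpoints: 17/12, 2.25, 37/12.
f(17/12) ≈ 0.2425, f(2.25) ≈ 0.1054, f(37/12) ≈ 0.0458.
Sum = Δs · [f(17/12) + f(2.25) + f(37/12)].
Sum ≈ 0.3281.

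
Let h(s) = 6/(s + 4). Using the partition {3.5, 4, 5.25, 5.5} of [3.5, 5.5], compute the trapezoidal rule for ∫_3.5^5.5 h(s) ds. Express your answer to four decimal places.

Subinterval widths: 0.5, 1.25, 0.25.
h(3.5) = 0.8, h(4) = 0.75, h(5.25) = 24/37, h(5.5) = 12/19.
On each subinterval the trapezoid contributes (Δs_i/2)·[h(s_{i-1}) + h(s_i)].
Sum ≈ 1.4217.

1.4217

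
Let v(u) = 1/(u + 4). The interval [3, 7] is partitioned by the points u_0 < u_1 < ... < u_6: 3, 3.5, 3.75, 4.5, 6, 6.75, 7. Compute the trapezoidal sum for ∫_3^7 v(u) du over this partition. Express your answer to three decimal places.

Subinterval widths: 0.5, 0.25, 0.75, 1.5, 0.75, 0.25.
v(3) = 1/7, v(3.5) = 2/15, v(3.75) = 4/31, v(4.5) = 2/17, v(6) = 0.1, v(6.75) = 4/43, v(7) = 1/11.
On each subinterval the trapezoid contributes (Δu_i/2)·[v(u_{i-1}) + v(u_i)].
Sum ≈ 0.453.

0.453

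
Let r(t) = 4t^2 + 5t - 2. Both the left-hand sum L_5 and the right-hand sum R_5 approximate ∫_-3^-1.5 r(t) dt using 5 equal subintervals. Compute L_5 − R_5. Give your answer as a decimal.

5.85

L_5 = 14.64.
R_5 = 8.79.
L_5 − R_5 = 5.85.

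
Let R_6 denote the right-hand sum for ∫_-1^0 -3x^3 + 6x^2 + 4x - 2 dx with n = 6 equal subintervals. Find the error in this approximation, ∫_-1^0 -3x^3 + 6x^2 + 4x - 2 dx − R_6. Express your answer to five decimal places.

0.36806

Exact integral: ∫_-1^0 f(x) dx = -1.25.
R_6 ≈ -1.6180556.
Error ≈ -1.25 − (-1.6180556) ≈ 0.36806.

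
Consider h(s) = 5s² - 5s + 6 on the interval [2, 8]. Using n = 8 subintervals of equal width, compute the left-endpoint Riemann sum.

627.5625

Δs = (8 − 2)/8 = 0.75.
Left endpoints: 2, 2.75, 3.5, 4.25, 5, 5.75, 6.5, 7.25.
h(2) = 16, h(2.75) = 30.0625, h(3.5) = 49.75, h(4.25) = 75.0625, h(5) = 106, h(5.75) = 142.5625, h(6.5) = 184.75, h(7.25) = 232.5625.
Sum = Δs · [h(2) + h(2.75) + h(3.5) + ...].
Sum = 627.5625.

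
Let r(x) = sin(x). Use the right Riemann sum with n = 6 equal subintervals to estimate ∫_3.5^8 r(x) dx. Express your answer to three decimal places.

-0.251

Δx = (8 − 3.5)/6 = 0.75.
Right endpoints: 4.25, 5, 5.75, 6.5, 7.25, 8.
r(4.25) ≈ -0.895, r(5) ≈ -0.959, r(5.75) ≈ -0.508, r(6.5) ≈ 0.215, r(7.25) ≈ 0.823, r(8) ≈ 0.989.
Sum = Δx · [r(4.25) + r(5) + r(5.75) + ...].
Sum ≈ -0.251.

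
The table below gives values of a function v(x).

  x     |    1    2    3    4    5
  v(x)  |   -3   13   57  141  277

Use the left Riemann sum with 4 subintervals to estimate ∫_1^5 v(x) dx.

208

Δx = 1.
Sum = 1·[(-3) + 13 + 57 + 141] = 208.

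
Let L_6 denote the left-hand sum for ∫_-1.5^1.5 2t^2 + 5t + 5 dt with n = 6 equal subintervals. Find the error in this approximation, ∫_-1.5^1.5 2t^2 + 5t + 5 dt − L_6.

3.5

Exact integral: ∫_-1.5^1.5 f(t) dt = 19.5.
L_6 = 16.
Error = 19.5 − 16 = 3.5.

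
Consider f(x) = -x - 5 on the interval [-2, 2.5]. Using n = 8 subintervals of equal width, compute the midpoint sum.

-23.625

Δx = (2.5 − (-2))/8 = 0.5625.
Midpoints: -1.71875, -1.15625, -0.59375, -0.03125, 0.53125, 1.09375, 1.65625, 2.21875.
f(-1.71875) = -3.28125, f(-1.15625) = -3.84375, f(-0.59375) = -4.40625, f(-0.03125) = -4.96875, f(0.53125) = -5.53125, f(1.09375) = -6.09375, f(1.65625) = -6.65625, f(2.21875) = -7.21875.
Sum = Δx · [f(-1.71875) + f(-1.15625) + f(-0.59375) + ...].
Sum = -23.625.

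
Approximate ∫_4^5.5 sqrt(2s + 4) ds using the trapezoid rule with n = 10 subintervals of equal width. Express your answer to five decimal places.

Δs = (5.5 − 4)/10 = 0.15.
f(4) ≈ 3.46410, f(4.15) ≈ 3.50714, f(4.3) ≈ 3.54965, f(4.45) ≈ 3.59166, f(4.6) ≈ 3.63318, f(4.75) ≈ 3.67423, f(4.9) ≈ 3.71484, f(5.05) ≈ 3.75500, f(5.2) ≈ 3.79473, f(5.35) ≈ 3.83406, f(5.5) ≈ 3.87298.
T_10 = (Δs/2)·[f(s_0) + 2f(s_1) + ... + 2f(s_{9}) + f(s_10)].
Sum ≈ 5.50845.

5.50845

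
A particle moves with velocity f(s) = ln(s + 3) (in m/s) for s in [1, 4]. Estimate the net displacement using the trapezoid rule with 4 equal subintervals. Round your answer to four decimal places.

5.0712

Δs = (4 − 1)/4 = 0.75.
f(1) ≈ 1.3863, f(1.75) ≈ 1.5581, f(2.5) ≈ 1.7047, f(3.25) ≈ 1.8326, f(4) ≈ 1.9459.
T_4 = (Δs/2)·[f(s_0) + 2f(s_1) + 2f(s_2) + 2f(s_3) + f(s_4)].
Sum ≈ 5.0712.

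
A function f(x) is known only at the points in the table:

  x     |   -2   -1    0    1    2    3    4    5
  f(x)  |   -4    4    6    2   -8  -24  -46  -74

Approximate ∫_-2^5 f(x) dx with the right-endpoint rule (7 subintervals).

Δx = 1.
Sum = 1·[4 + 6 + 2 + (-8) + (-24) + (-46) + (-74)] = -140.

-140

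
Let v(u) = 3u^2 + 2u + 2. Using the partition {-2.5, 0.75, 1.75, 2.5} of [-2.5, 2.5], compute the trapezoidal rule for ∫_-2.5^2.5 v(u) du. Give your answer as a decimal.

Subinterval widths: 3.25, 1, 0.75.
v(-2.5) = 15.75, v(0.75) = 5.1875, v(1.75) = 14.6875, v(2.5) = 25.75.
On each subinterval the trapezoid contributes (Δu_i/2)·[v(u_{i-1}) + v(u_i)].
Sum = 59.125.

59.125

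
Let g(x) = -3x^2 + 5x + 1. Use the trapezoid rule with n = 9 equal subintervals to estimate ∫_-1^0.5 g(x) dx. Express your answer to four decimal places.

-1.5208

Δx = (0.5 − (-1))/9 = 1/6.
g(-1) = -7, g(-5/6) = -5.25, g(-2/3) = -11/3, g(-0.5) = -2.25, g(-1/3) = -1, g(-1/6) = 1/12, g(0) = 1, g(1/6) = 1.75, g(1/3) = 7/3, g(0.5) = 2.75.
T_9 = (Δx/2)·[g(x_0) + 2g(x_1) + ... + 2g(x_{8}) + g(x_9)].
Sum ≈ -1.5208.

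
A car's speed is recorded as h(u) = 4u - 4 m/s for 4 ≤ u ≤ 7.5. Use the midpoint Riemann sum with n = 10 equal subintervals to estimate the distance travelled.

66.5

Δu = (7.5 − 4)/10 = 0.35.
Midpoints: 4.175, 4.525, 4.875, 5.225, 5.575, 5.925, 6.275, 6.625, 6.975, 7.325.
h(4.175) = 12.7, h(4.525) = 14.1, h(4.875) = 15.5, h(5.225) = 16.9, h(5.575) = 18.3, h(5.925) = 19.7, h(6.275) = 21.1, h(6.625) = 22.5, h(6.975) = 23.9, h(7.325) = 25.3.
Sum = Δu · [h(4.175) + h(4.525) + h(4.875) + ...].
Sum = 66.5.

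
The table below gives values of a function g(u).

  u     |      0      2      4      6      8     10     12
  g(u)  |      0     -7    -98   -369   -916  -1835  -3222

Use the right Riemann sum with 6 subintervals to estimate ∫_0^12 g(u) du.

Δu = 2.
Sum = 2·[(-7) + (-98) + (-369) + (-916) + (-1835) + (-3222)] = -12894.

-12894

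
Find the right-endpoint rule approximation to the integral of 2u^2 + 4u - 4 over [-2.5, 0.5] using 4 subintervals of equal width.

-12.9375

Δu = (0.5 − (-2.5))/4 = 0.75.
Right endpoints: -1.75, -1, -0.25, 0.5.
f(-1.75) = -4.875, f(-1) = -6, f(-0.25) = -4.875, f(0.5) = -1.5.
Sum = Δu · [f(-1.75) + f(-1) + f(-0.25) + f(0.5)].
Sum = -12.9375.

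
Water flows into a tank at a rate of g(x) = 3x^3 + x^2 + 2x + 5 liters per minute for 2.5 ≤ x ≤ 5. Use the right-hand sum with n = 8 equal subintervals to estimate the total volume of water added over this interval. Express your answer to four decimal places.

563.5559

Δx = (5 − 2.5)/8 = 0.3125.
Right endpoints: 2.8125, 3.125, 3.4375, 3.75, 4.0625, 4.375, 4.6875, 5.
g(2.8125) = 349295/4096, g(3.125) = 57635/512, g(3.4375) = 596165/4096, g(3.75) = 184.765625, g(4.0625) = 945235/4096, g(4.375) = 145465/512, g(4.6875) = 1414505/4096, g(5) = 415.
Sum = Δx · [g(2.8125) + g(3.125) + g(3.4375) + ...].
Sum ≈ 563.5559.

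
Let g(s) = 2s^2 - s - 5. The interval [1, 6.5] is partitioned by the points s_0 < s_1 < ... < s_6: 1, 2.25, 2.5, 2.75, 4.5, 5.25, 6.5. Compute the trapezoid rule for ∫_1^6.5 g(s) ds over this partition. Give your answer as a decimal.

137.53125

Subinterval widths: 1.25, 0.25, 0.25, 1.75, 0.75, 1.25.
g(1) = -4, g(2.25) = 2.875, g(2.5) = 5, g(2.75) = 7.375, g(4.5) = 31, g(5.25) = 44.875, g(6.5) = 73.
On each subinterval the trapezoid contributes (Δs_i/2)·[g(s_{i-1}) + g(s_i)].
Sum = 137.53125.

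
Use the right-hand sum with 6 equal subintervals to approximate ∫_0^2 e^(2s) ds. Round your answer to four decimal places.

Δs = (2 − 0)/6 = 1/3.
Right endpoints: 1/3, 2/3, 1, 4/3, 5/3, 2.
f(1/3) ≈ 1.9477, f(2/3) ≈ 3.7937, f(1) ≈ 7.3891, f(4/3) ≈ 14.3919, f(5/3) ≈ 28.0316, f(2) ≈ 54.5982.
Sum = Δs · [f(1/3) + f(2/3) + f(1) + ...].
Sum ≈ 36.7174.

36.7174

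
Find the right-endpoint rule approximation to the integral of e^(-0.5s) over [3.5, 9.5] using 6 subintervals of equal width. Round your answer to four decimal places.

Δs = (9.5 − 3.5)/6 = 1.
Right endpoints: 4.5, 5.5, 6.5, 7.5, 8.5, 9.5.
f(4.5) ≈ 0.1054, f(5.5) ≈ 0.0639, f(6.5) ≈ 0.0388, f(7.5) ≈ 0.0235, f(8.5) ≈ 0.0143, f(9.5) ≈ 0.0087.
Sum = Δs · [f(4.5) + f(5.5) + f(6.5) + ...].
Sum ≈ 0.2545.

0.2545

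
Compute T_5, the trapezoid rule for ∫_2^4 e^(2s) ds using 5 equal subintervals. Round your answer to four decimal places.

1540.3963

Δs = (4 − 2)/5 = 0.4.
f(2) ≈ 54.5982, f(2.4) ≈ 121.5104, f(2.8) ≈ 270.4264, f(3.2) ≈ 601.8450, f(3.6) ≈ 1339.4308, f(4) ≈ 2980.9580.
T_5 = (Δs/2)·[f(s_0) + 2f(s_1) + ... + 2f(s_{4}) + f(s_5)].
Sum ≈ 1540.3963.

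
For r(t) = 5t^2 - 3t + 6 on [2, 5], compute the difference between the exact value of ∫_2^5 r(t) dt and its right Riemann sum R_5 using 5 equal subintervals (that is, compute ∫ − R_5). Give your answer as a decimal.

Exact integral: ∫_2^5 r(t) dt = 181.5.
R_5 = 211.2.
Error = 181.5 − 211.2 = -29.7.

-29.7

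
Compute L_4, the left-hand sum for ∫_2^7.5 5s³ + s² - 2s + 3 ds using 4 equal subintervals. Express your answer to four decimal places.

Δs = (7.5 − 2)/4 = 1.375.
Left endpoints: 2, 3.375, 4.75, 6.125.
f(2) = 43, f(3.375) = 102327/512, f(4.75) = 551.921875, f(6.125) = 602717/512.
Sum = Δs · [f(2) + f(3.375) + f(4.75) + f(6.125)].
Sum ≈ 2711.4463.

2711.4463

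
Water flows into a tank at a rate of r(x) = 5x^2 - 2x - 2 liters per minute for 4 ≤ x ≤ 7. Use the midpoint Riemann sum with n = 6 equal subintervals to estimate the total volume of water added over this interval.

Δx = (7 − 4)/6 = 0.5.
Midpoints: 4.25, 4.75, 5.25, 5.75, 6.25, 6.75.
r(4.25) = 79.8125, r(4.75) = 101.3125, r(5.25) = 125.3125, r(5.75) = 151.8125, r(6.25) = 180.8125, r(6.75) = 212.3125.
Sum = Δx · [r(4.25) + r(4.75) + r(5.25) + ...].
Sum = 425.6875.

425.6875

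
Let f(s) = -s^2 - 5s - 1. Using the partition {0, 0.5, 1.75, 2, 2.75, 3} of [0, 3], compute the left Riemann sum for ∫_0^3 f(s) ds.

-25.21875

Subinterval widths: 0.5, 1.25, 0.25, 0.75, 0.25.
Left endpoints: 0, 0.5, 1.75, 2, 2.75.
f(0) = -1, f(0.5) = -3.75, f(1.75) = -12.8125, f(2) = -15, f(2.75) = -22.3125.
Sum = Σ Δs_i · f(s_i).
Sum = -25.21875.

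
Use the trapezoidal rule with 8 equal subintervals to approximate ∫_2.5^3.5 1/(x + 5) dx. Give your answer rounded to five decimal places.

Δx = (3.5 − 2.5)/8 = 0.125.
f(2.5) = 2/15, f(2.625) = 8/61, f(2.75) = 4/31, f(2.875) = 8/63, f(3) = 0.125, f(3.125) = 8/65, f(3.25) = 4/33, f(3.375) = 8/67, f(3.5) = 2/17.
T_8 = (Δx/2)·[f(x_0) + 2f(x_1) + ... + 2f(x_{7}) + f(x_8)].
Sum ≈ 0.12517.

0.12517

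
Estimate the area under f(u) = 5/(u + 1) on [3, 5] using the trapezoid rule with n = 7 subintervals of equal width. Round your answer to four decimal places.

Δu = (5 − 3)/7 = 2/7.
f(3) = 1.25, f(23/7) = 7/6, f(25/7) = 1.09375, f(27/7) = 35/34, f(29/7) = 35/36, f(31/7) = 35/38, f(33/7) = 0.875, f(5) = 5/6.
T_7 = (Δu/2)·[f(u_0) + 2f(u_1) + ... + 2f(u_{6}) + f(u_7)].
Sum ≈ 2.0285.

2.0285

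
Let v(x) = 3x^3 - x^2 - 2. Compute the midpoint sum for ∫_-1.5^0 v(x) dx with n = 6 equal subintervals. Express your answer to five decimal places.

-7.86133

Δx = (0 − (-1.5))/6 = 0.25.
Midpoints: -1.375, -1.125, -0.875, -0.625, -0.375, -0.125.
v(-1.375) = -5985/512, v(-1.125) = -3859/512, v(-0.875) = -2445/512, v(-0.625) = -1599/512, v(-0.375) = -1177/512, v(-0.125) = -1035/512.
Sum = Δx · [v(-1.375) + v(-1.125) + v(-0.875) + ...].
Sum ≈ -7.86133.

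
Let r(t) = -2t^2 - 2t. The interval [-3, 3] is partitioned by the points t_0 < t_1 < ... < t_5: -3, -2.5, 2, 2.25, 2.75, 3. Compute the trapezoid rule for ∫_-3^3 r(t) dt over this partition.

Subinterval widths: 0.5, 4.5, 0.25, 0.5, 0.25.
r(-3) = -12, r(-2.5) = -7.5, r(2) = -12, r(2.25) = -14.625, r(2.75) = -20.625, r(3) = -24.
On each subinterval the trapezoid contributes (Δt_i/2)·[r(t_{i-1}) + r(t_i)].
Sum = -66.46875.

-66.46875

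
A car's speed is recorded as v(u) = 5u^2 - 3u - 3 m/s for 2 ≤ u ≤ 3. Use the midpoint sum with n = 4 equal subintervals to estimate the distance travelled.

Δu = (3 − 2)/4 = 0.25.
Midpoints: 2.125, 2.375, 2.625, 2.875.
v(2.125) = 13.203125, v(2.375) = 18.078125, v(2.625) = 23.578125, v(2.875) = 29.703125.
Sum = Δu · [v(2.125) + v(2.375) + v(2.625) + v(2.875)].
Sum = 21.140625.

21.140625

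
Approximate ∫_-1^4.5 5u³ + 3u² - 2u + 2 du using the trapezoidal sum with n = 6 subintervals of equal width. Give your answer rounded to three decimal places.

617.733

Δu = (4.5 − (-1))/6 = 11/12.
f(-1) = 2, f(-1/12) = 3775/1728, f(5/6) = 1147/216, f(1.75) = 34.484375, f(8/3) = 3046/27, f(43/12) = 455171/1728, f(4.5) = 509.375.
T_6 = (Δu/2)·[f(u_0) + 2f(u_1) + ... + 2f(u_{5}) + f(u_6)].
Sum ≈ 617.733.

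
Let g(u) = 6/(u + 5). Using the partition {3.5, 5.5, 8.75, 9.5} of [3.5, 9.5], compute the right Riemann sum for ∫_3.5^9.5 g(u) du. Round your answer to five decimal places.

2.87138

Subinterval widths: 2, 3.25, 0.75.
Right endpoints: 5.5, 8.75, 9.5.
g(5.5) = 4/7, g(8.75) = 24/55, g(9.5) = 12/29.
Sum = Σ Δu_i · g(u_i).
Sum ≈ 2.87138.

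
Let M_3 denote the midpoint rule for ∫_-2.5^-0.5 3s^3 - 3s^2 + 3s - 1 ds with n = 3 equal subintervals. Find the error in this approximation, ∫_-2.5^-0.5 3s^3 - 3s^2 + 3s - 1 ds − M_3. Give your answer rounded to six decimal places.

Exact integral: ∫_-2.5^-0.5 f(s) ds = -55.75.
M_3 ≈ -54.52777778.
Error ≈ -55.75 − (-54.52777778) ≈ -1.222222.

-1.222222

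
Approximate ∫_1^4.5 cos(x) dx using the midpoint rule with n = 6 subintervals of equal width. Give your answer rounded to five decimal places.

Δx = (4.5 − 1)/6 = 7/12.
Midpoints: 31/24, 1.875, 59/24, 73/24, 3.625, 101/24.
f(31/24) ≈ 0.27552, f(1.875) ≈ -0.29953, f(59/24) ≈ -0.77552, f(73/24) ≈ -0.99501, f(3.625) ≈ -0.88542, f(101/24) ≈ -0.48298.
Sum = Δx · [f(31/24) + f(1.875) + f(59/24) + ...].
Sum ≈ -1.84505.

-1.84505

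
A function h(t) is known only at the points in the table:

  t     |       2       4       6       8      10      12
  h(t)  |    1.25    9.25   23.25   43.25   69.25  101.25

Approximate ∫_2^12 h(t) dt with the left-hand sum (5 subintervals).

Δt = 2.
Sum = 2·[1.25 + 9.25 + 23.25 + 43.25 + 69.25] = 292.5.

292.5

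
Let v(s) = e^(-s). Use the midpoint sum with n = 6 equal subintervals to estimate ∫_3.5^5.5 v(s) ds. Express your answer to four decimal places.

Δs = (5.5 − 3.5)/6 = 1/3.
Midpoints: 11/3, 4, 13/3, 14/3, 5, 16/3.
v(11/3) ≈ 0.0256, v(4) ≈ 0.0183, v(13/3) ≈ 0.0131, v(14/3) ≈ 0.0094, v(5) ≈ 0.0067, v(16/3) ≈ 0.0048.
Sum = Δs · [v(11/3) + v(4) + v(13/3) + ...].
Sum ≈ 0.0260.

0.0260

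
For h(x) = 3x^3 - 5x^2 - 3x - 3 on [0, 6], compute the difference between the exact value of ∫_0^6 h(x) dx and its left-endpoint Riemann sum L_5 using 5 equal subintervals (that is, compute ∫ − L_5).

238.32

Exact integral: ∫_0^6 h(x) dx = 540.
L_5 = 301.68.
Error = 540 − 301.68 = 238.32.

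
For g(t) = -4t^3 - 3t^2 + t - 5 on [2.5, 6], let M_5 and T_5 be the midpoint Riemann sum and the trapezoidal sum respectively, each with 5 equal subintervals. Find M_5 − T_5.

23.1525

M_5 = -1452.22.
T_5 = -1475.3725.
M_5 − T_5 = 23.1525.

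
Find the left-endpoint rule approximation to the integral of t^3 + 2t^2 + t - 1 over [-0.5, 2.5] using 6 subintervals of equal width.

Δt = (2.5 − (-0.5))/6 = 0.5.
Left endpoints: -0.5, 0, 0.5, 1, 1.5, 2.
f(-0.5) = -1.125, f(0) = -1, f(0.5) = 0.125, f(1) = 3, f(1.5) = 8.375, f(2) = 17.
Sum = Δt · [f(-0.5) + f(0) + f(0.5) + ...].
Sum = 13.1875.

13.1875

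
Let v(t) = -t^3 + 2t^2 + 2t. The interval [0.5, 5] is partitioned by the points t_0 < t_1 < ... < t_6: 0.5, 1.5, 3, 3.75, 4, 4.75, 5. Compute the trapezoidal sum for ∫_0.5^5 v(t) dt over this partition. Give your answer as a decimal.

Subinterval widths: 1, 1.5, 0.75, 0.25, 0.75, 0.25.
v(0.5) = 1.375, v(1.5) = 4.125, v(3) = -3, v(3.75) = -17.109375, v(4) = -24, v(4.75) = -52.546875, v(5) = -65.
On each subinterval the trapezoid contributes (Δt_i/2)·[v(t_{i-1}) + v(t_i)].
Sum = -52.484375.

-52.484375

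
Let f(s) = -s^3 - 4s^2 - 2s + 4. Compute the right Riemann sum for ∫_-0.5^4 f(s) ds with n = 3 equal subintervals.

-264.9375

Δs = (4 − (-0.5))/3 = 1.5.
Right endpoints: 1, 2.5, 4.
f(1) = -3, f(2.5) = -41.625, f(4) = -132.
Sum = Δs · [f(1) + f(2.5) + f(4)].
Sum = -264.9375.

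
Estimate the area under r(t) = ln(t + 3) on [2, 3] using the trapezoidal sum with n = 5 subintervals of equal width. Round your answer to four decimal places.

1.7033

Δt = (3 − 2)/5 = 0.2.
r(2) ≈ 1.6094, r(2.2) ≈ 1.6487, r(2.4) ≈ 1.6864, r(2.6) ≈ 1.7228, r(2.8) ≈ 1.7579, r(3) ≈ 1.7918.
T_5 = (Δt/2)·[r(t_0) + 2r(t_1) + ... + 2r(t_{4}) + r(t_5)].
Sum ≈ 1.7033.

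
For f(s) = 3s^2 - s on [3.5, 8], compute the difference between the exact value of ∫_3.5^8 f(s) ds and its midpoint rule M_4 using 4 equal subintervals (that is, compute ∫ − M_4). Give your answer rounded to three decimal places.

1.424

Exact integral: ∫_3.5^8 f(s) ds = 443.25.
M_4 ≈ 441.82617.
Error ≈ 443.25 − 441.82617 ≈ 1.424.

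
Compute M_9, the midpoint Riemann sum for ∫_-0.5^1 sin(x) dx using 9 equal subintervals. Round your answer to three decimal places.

Δx = (1 − (-0.5))/9 = 1/6.
Midpoints: -5/12, -0.25, -1/12, 1/12, 0.25, 5/12, 7/12, 0.75, 11/12.
f(-5/12) ≈ -0.405, f(-0.25) ≈ -0.247, f(-1/12) ≈ -0.083, f(1/12) ≈ 0.083, f(0.25) ≈ 0.247, f(5/12) ≈ 0.405, f(7/12) ≈ 0.551, f(0.75) ≈ 0.682, f(11/12) ≈ 0.794.
Sum = Δx · [f(-5/12) + f(-0.25) + f(-1/12) + ...].
Sum ≈ 0.338.

0.338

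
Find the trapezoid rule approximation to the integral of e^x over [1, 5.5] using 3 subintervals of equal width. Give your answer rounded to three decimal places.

285.729

Δx = (5.5 − 1)/3 = 1.5.
f(1) ≈ 2.718, f(2.5) ≈ 12.182, f(4) ≈ 54.598, f(5.5) ≈ 244.692.
T_3 = (Δx/2)·[f(x_0) + 2f(x_1) + 2f(x_2) + f(x_3)].
Sum ≈ 285.729.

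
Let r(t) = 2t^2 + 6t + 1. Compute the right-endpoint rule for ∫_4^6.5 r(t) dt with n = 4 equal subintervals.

243.0859375

Δt = (6.5 − 4)/4 = 0.625.
Right endpoints: 4.625, 5.25, 5.875, 6.5.
r(4.625) = 71.53125, r(5.25) = 87.625, r(5.875) = 105.28125, r(6.5) = 124.5.
Sum = Δt · [r(4.625) + r(5.25) + r(5.875) + r(6.5)].
Sum = 243.0859375.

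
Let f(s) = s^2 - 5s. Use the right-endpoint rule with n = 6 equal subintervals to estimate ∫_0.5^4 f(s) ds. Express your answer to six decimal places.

Δs = (4 − 0.5)/6 = 7/12.
Right endpoints: 13/12, 5/3, 2.25, 17/6, 41/12, 4.
f(13/12) = -611/144, f(5/3) = -50/9, f(2.25) = -6.1875, f(17/6) = -221/36, f(41/12) = -779/144, f(4) = -4.
Sum = Δs · [f(13/12) + f(5/3) + f(2.25) + ...].
Sum ≈ -18.395255.

-18.395255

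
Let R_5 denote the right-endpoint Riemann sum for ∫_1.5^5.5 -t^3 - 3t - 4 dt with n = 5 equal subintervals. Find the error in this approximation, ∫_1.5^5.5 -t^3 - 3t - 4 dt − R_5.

74.48

Exact integral: ∫_1.5^5.5 f(t) dt = -285.5.
R_5 = -359.98.
Error = -285.5 − (-359.98) = 74.48.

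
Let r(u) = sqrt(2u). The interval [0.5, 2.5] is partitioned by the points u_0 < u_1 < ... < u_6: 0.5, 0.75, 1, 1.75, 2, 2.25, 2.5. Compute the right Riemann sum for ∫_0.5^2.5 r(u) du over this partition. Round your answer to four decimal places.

3.6522

Subinterval widths: 0.25, 0.25, 0.75, 0.25, 0.25, 0.25.
Right endpoints: 0.75, 1, 1.75, 2, 2.25, 2.5.
r(0.75) ≈ 1.2247, r(1) ≈ 1.4142, r(1.75) ≈ 1.8708, r(2) ≈ 2.0000, r(2.25) ≈ 2.1213, r(2.5) ≈ 2.2361.
Sum = Σ Δu_i · r(u_i).
Sum ≈ 3.6522.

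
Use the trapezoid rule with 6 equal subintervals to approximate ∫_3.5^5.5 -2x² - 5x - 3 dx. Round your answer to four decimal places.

Δx = (5.5 − 3.5)/6 = 1/3.
f(3.5) = -45, f(23/6) = -464/9, f(25/6) = -527/9, f(4.5) = -66, f(29/6) = -665/9, f(31/6) = -740/9, f(5.5) = -91.
T_6 = (Δx/2)·[f(x_0) + 2f(x_1) + ... + 2f(x_{5}) + f(x_6)].
Sum ≈ -133.4074.

-133.4074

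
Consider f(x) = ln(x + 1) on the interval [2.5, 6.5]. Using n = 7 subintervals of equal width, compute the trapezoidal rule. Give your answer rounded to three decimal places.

6.723

Δx = (6.5 − 2.5)/7 = 4/7.
f(2.5) ≈ 1.253, f(43/14) ≈ 1.404, f(51/14) ≈ 1.535, f(59/14) ≈ 1.651, f(67/14) ≈ 1.755, f(75/14) ≈ 1.850, f(83/14) ≈ 1.936, f(6.5) ≈ 2.015.
T_7 = (Δx/2)·[f(x_0) + 2f(x_1) + ... + 2f(x_{6}) + f(x_7)].
Sum ≈ 6.723.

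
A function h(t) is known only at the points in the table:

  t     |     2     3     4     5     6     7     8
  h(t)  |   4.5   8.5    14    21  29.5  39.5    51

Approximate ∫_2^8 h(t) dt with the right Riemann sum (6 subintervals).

Δt = 1.
Sum = 1·[8.5 + 14 + 21 + 29.5 + 39.5 + 51] = 163.5.

163.5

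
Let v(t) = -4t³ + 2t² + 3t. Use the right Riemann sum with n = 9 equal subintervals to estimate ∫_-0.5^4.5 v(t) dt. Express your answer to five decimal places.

Δt = (4.5 − (-0.5))/9 = 5/9.
Right endpoints: 1/18, 11/18, 7/6, 31/18, 41/18, 17/6, 61/18, 71/18, 4.5.
v(1/18) = 251/1458, v(11/18) = 2431/1458, v(7/6) = -7/54, v(31/18) = -13609/1458, v(41/18) = -43829/1458, v(17/6) = -3587/54, v(61/18) = -178669/1458, v(71/18) = -295289/1458, v(4.5) = -310.5.
Sum = Δt · [v(1/18) + v(11/18) + v(7/6) + ...].
Sum ≈ -410.93621.

-410.93621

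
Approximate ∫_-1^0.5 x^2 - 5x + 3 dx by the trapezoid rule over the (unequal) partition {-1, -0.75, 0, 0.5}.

Subinterval widths: 0.25, 0.75, 0.5.
f(-1) = 9, f(-0.75) = 7.3125, f(0) = 3, f(0.5) = 0.75.
On each subinterval the trapezoid contributes (Δx_i/2)·[f(x_{i-1}) + f(x_i)].
Sum = 6.84375.

6.84375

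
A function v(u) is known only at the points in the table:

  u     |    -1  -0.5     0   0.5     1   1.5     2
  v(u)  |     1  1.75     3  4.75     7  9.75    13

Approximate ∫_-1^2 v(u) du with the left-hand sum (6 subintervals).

13.625

Δu = 0.5.
Sum = 0.5·[1 + 1.75 + 3 + 4.75 + 7 + 9.75] = 13.625.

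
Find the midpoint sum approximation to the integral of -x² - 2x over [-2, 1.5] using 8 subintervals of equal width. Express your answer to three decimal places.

-1.986

Δx = (1.5 − (-2))/8 = 0.4375.
Midpoints: -1.78125, -1.34375, -0.90625, -0.46875, -0.03125, 0.40625, 0.84375, 1.28125.
f(-1.78125) = 399/1024, f(-1.34375) = 903/1024, f(-0.90625) = 1015/1024, f(-0.46875) = 735/1024, f(-0.03125) = 63/1024, f(0.40625) = -1001/1024, f(0.84375) = -2457/1024, f(1.28125) = -4305/1024.
Sum = Δx · [f(-1.78125) + f(-1.34375) + f(-0.90625) + ...].
Sum ≈ -1.986.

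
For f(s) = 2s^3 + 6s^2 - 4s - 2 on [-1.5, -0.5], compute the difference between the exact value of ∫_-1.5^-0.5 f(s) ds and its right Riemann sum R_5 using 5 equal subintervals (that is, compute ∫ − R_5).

0.95

Exact integral: ∫_-1.5^-0.5 f(s) ds = 6.
R_5 = 5.05.
Error = 6 − 5.05 = 0.95.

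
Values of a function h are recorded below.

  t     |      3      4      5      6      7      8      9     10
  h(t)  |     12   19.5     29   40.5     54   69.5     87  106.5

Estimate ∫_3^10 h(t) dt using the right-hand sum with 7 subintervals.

Δt = 1.
Sum = 1·[19.5 + 29 + 40.5 + 54 + 69.5 + 87 + 106.5] = 406.

406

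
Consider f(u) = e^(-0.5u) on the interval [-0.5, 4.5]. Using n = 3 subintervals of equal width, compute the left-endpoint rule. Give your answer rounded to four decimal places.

Δu = (4.5 − (-0.5))/3 = 5/3.
Left endpoints: -0.5, 7/6, 17/6.
f(-0.5) ≈ 1.2840, f(7/6) ≈ 0.5580, f(17/6) ≈ 0.2425.
Sum = Δu · [f(-0.5) + f(7/6) + f(17/6)].
Sum ≈ 3.4743.

3.4743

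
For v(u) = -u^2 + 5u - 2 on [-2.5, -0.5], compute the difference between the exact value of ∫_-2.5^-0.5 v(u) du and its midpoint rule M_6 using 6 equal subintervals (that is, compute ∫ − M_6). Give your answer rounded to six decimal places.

-0.018519

Exact integral: ∫_-2.5^-0.5 v(u) du ≈ -24.16666667.
M_6 ≈ -24.14814815.
Error ≈ -24.16666667 − (-24.14814815) ≈ -0.018519.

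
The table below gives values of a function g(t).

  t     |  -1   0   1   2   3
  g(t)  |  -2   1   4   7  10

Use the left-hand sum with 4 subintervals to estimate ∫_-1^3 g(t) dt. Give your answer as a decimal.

Δt = 1.
Sum = 1·[(-2) + 1 + 4 + 7] = 10.

10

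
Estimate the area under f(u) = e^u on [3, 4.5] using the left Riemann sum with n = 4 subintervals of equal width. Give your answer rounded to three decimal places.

57.637

Δu = (4.5 − 3)/4 = 0.375.
Left endpoints: 3, 3.375, 3.75, 4.125.
f(3) ≈ 20.086, f(3.375) ≈ 29.224, f(3.75) ≈ 42.521, f(4.125) ≈ 61.868.
Sum = Δu · [f(3) + f(3.375) + f(3.75) + f(4.125)].
Sum ≈ 57.637.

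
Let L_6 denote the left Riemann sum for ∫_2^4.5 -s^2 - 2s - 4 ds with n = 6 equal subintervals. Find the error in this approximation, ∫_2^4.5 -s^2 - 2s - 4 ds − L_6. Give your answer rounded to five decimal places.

-4.35475

Exact integral: ∫_2^4.5 f(s) ds ≈ -53.9583333.
L_6 ≈ -49.6035880.
Error ≈ -53.9583333 − (-49.6035880) ≈ -4.35475.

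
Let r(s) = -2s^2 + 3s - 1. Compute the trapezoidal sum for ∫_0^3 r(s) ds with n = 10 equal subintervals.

Δs = (3 − 0)/10 = 0.3.
r(0) = -1, r(0.3) = -0.28, r(0.6) = 0.08, r(0.9) = 0.08, r(1.2) = -0.28, r(1.5) = -1, r(1.8) = -2.08, r(2.1) = -3.52, r(2.4) = -5.32, r(2.7) = -7.48, r(3) = -10.
T_10 = (Δs/2)·[r(s_0) + 2r(s_1) + ... + 2r(s_{9}) + r(s_10)].
Sum = -7.59.

-7.59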